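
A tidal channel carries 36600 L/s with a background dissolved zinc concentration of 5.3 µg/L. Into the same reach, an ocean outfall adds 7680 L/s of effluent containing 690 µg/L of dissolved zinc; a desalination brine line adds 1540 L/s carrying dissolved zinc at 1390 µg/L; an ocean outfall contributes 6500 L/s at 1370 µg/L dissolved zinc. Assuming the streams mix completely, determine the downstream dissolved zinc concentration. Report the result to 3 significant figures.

316 µg/L

Mass balance: C = (36600·5.300 + 7680·690.0 + 1540·1390 + 6500·1370) / 52320 = 16540000/52320 = 316.1 µg/L.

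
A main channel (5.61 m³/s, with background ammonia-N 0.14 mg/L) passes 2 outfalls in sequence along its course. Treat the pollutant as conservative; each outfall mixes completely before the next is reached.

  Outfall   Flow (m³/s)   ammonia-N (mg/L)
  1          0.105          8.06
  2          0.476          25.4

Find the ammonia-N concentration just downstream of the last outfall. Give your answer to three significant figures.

After outfall 1: Q = 5.610 + 0.1050 = 5.715 m³/s; C = (5.610·0.1400 + 0.1050·8.060)/5.715 = 0.2855 mg/L.
After outfall 2: Q = 5.715 + 0.4760 = 6.191 m³/s; C = (5.715·0.2855 + 0.4760·25.40)/6.191 = 2.216 mg/L.

2.22 mg/L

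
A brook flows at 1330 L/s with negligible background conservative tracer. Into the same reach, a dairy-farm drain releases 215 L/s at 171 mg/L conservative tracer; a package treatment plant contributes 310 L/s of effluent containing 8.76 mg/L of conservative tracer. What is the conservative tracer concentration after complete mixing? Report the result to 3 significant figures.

Conservation of mass: C = (1330·0 + 215.0·171.0 + 310.0·8.760) / 1855 = 39480/1855 = 21.28 mg/L.

21.3 mg/L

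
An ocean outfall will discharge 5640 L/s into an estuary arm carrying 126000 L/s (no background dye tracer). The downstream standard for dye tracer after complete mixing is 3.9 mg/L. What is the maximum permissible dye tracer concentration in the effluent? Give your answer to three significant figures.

At the limit, (Qr·Cr + Qe·Cₑ)/(Qr + Qe) = 3.9:
Cₑ = (131600·3.9 − 126000·0) / 5640 = 91.03 mg/L.

91.0 mg/L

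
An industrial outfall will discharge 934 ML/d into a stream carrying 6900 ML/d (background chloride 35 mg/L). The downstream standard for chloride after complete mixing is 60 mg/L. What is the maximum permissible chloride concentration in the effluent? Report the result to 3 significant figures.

245 mg/L

At the limit, (Qr·Cr + Qe·Cₑ)/(Qr + Qe) = 60:
Cₑ = (7834·60 − 6900·35.00) / 934.0 = 244.7 mg/L.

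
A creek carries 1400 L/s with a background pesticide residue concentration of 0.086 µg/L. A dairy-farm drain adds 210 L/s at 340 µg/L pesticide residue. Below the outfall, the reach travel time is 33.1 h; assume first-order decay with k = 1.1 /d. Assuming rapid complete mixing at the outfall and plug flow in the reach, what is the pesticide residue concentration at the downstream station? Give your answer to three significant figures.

9.74 µg/L

Mixed concentration C = ΣQC/ΣQ = (1400·0.08600 + 210.0·340.0) / 1610 = 71520/1610 = 44.42 µg/L.
First-order decay: C = 44.42·exp(−k·t) = 44.42·0.2194 = 9.744 µg/L.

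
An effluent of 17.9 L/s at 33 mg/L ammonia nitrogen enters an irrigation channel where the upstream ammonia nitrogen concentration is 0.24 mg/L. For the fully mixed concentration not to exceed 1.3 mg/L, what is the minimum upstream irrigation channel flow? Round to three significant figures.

535 L/s

Set C_mix = 1.3: (Q·0.2400 + 17.90·33.00) / (Q + 17.90) = 1.3
→ Q = 17.90·(33.00 − 1.3)/(1.3 − 0.2400) = 535.3 L/s.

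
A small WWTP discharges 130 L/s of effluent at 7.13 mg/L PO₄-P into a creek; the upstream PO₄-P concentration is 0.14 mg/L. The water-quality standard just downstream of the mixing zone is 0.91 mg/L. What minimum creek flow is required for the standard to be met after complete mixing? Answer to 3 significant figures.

Set C_mix = 0.91: (Q·0.1400 + 130.0·7.130) / (Q + 130.0) = 0.91
→ Q = 130.0·(7.130 − 0.91)/(0.91 − 0.1400) = 1050 L/s.

1050 L/s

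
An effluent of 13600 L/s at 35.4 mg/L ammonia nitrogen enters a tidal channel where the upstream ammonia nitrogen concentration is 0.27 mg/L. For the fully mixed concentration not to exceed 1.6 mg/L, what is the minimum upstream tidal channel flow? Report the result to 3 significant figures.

Set C_mix = 1.6: (Q·0.2700 + 13600·35.40) / (Q + 13600) = 1.6
→ Q = 13600·(35.40 − 1.6)/(1.6 − 0.2700) = 345600 L/s.

346000 L/s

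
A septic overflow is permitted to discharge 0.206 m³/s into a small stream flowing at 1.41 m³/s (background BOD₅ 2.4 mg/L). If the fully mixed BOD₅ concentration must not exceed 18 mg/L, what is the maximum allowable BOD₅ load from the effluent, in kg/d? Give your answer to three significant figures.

2220 kg/d

Mass balance at the limit: 1.410·2.400 + 0.2060·Cₑ = 1.616·18 → Cₑ = 124.8 mg/L.
Load = 0.2060 m³/s × 124.8 g/m³ × 86 400 s/d = 2221 kg/d.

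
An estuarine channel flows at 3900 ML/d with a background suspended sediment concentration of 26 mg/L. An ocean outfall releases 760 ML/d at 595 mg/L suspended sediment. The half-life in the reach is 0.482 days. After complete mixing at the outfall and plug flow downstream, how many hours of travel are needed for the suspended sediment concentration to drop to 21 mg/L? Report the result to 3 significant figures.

Mass balance: C = (3900·26.00 + 760.0·595.0) / 4660 = 553600/4660 = 118.8 mg/L.
Half-life 0.482 d → k = ln 2 / 0.482 = 1.438 d⁻¹.
118.8·exp(−k·t) = 21 → t = ln(118.8/21)/k = 104100 s = 28.92 h.

28.9 h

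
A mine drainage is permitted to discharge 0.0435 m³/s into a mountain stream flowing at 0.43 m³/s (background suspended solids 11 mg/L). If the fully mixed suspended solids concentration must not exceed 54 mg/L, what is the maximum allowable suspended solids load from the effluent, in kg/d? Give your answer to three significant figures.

1800 kg/d

Mass balance at the limit: 0.4300·11.00 + 0.04350·Cₑ = 0.4735·54 → Cₑ = 479.1 mg/L.
Load = 0.04350 m³/s × 479.1 g/m³ × 86 400 s/d = 1800 kg/d.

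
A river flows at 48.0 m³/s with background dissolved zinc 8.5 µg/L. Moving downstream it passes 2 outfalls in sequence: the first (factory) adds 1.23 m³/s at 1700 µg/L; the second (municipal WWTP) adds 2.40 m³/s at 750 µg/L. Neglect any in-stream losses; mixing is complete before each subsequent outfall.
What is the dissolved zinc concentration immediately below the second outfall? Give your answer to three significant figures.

Below outfall 1: Q → 49.23 m³/s, C = (48.00·8.500 + 1.230·1700)/49.23 = 50.76 µg/L.
Below outfall 2: Q → 51.63 m³/s, C = (49.23·50.76 + 2.400·750.0)/51.63 = 83.27 µg/L.

83.3 µg/L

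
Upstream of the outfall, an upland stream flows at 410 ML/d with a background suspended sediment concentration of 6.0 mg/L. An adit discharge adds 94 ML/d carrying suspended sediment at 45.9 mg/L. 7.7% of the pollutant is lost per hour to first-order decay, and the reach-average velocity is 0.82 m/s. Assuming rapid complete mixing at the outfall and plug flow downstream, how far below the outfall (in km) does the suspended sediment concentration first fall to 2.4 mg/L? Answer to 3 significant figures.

63.5 km

After mixing, C = (410.0·6.000 + 94.00·45.90) / 504.0 = 6775/504.0 = 13.44 mg/L.
7.7%/h lost → k = −ln(1 − 0.077) = 0.08013 h⁻¹.
Set 13.44·exp(−k·t) = 2.4 → t = ln(13.44/2.4)/k = 77410 s = 21.50 h.
Distance = v·t = 0.82·77410 = 63470 m = 63.47 km.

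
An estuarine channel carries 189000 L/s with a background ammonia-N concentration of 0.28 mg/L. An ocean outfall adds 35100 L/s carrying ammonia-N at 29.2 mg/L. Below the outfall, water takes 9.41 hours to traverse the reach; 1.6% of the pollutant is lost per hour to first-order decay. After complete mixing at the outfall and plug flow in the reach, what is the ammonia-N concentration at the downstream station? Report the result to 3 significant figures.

After mixing, C = (189000·0.2800 + 35100·29.20) / 224100 = 1078000/224100 = 4.810 mg/L.
1.6%/h lost → k = −ln(1 − 0.016) = 0.01613 h⁻¹.
First-order decay: C = 4.810·exp(−k·t) = 4.810·0.8592 = 4.132 mg/L.

4.13 mg/L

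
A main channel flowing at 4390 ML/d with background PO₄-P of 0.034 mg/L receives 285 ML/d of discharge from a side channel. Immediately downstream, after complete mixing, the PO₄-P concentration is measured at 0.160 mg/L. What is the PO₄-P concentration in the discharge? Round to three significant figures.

2.10 mg/L

Mass balance: 4390·0.03400 + 285.0·Cₑ = 4675·0.1600
→ Cₑ = (4675·0.1600 − 4390·0.03400) / 285.0 = 2.101 mg/L.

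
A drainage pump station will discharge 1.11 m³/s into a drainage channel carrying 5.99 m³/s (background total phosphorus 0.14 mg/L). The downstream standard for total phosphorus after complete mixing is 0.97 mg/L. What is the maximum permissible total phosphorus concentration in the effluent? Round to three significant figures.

5.45 mg/L

At the limit, (Qr·Cr + Qe·Cₑ)/(Qr + Qe) = 0.97:
Cₑ = (7.100·0.97 − 5.990·0.1400) / 1.110 = 5.449 mg/L.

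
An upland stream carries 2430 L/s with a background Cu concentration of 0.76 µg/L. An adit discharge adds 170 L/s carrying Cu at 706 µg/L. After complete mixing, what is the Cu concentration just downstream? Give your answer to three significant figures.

46.9 µg/L

Mass balance: C = (2430·0.7600 + 170.0·706.0) / 2600 = 121900/2600 = 46.87 µg/L.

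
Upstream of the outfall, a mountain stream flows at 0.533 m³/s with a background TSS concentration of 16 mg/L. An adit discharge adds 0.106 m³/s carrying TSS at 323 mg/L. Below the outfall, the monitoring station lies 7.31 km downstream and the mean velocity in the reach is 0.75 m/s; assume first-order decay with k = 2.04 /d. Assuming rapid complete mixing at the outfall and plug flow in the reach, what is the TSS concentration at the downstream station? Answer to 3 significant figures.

Conservation of mass: C = (0.5330·16.00 + 0.1060·323.0) / 0.6390 = 42.77/0.6390 = 66.93 mg/L.
Travel time t = 7.31·1000 / 0.75 = 9747 s = 2.707 h.
Applying C = C₀e^(−kt): 66.93 × 0.7944 = 53.17 mg/L.

53.2 mg/L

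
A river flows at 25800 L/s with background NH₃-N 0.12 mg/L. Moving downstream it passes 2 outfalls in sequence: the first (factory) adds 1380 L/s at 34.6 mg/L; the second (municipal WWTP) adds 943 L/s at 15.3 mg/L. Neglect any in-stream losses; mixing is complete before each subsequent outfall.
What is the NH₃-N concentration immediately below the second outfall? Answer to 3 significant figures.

2.32 mg/L

Outfall 1: combined Q = 27180 L/s; C = (25800·0.1200 + 1380·34.60)/27180 = 1.871 mg/L.
Outfall 2: combined Q = 28120 L/s; C = (27180·1.871 + 943.0·15.30)/28120 = 2.321 mg/L.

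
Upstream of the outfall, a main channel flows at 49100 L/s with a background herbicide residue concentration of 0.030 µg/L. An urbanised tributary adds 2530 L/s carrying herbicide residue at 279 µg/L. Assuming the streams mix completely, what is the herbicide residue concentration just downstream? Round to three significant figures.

13.7 µg/L

After mixing, C = (49100·0.03000 + 2530·279.0) / 51630 = 707300/51630 = 13.70 µg/L.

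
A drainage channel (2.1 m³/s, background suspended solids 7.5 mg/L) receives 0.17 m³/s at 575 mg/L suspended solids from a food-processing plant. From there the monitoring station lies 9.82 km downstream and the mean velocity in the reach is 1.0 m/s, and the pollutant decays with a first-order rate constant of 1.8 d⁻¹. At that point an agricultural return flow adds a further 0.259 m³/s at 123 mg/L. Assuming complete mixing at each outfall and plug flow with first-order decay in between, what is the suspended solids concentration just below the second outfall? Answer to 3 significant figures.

Mixed concentration C = ΣQC/ΣQ = (2.100·7.500 + 0.1700·575.0) / 2.270 = 113.5/2.270 = 50.00 mg/L; combined flow 2.270 m³/s.
Travel time t = 9.82·1000 / 1.0 = 9820 s = 2.728 h.
After decay, C = 50.00 × e^(−kt) = 50.00 × 0.8150 = 40.75 mg/L.
Second outfall: C = (2.270·40.75 + 0.2590·123.0)/2.529 = 49.17 mg/L.

49.2 mg/L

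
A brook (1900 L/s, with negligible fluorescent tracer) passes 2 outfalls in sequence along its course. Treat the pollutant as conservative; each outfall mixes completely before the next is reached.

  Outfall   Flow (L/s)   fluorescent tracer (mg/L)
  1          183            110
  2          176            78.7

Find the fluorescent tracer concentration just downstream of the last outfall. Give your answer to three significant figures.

15.0 mg/L

After outfall 1: Q = 1900 + 183.0 = 2083 L/s; C = (1900·0 + 183.0·110.0)/2083 = 9.664 mg/L.
After outfall 2: Q = 2083 + 176.0 = 2259 L/s; C = (2083·9.664 + 176.0·78.70)/2259 = 15.04 mg/L.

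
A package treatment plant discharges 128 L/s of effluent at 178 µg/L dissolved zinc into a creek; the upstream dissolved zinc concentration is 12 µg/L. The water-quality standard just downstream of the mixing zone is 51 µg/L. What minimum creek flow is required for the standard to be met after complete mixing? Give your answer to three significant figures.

Set C_mix = 51: (Q·12.00 + 128.0·178.0) / (Q + 128.0) = 51
→ Q = 128.0·(178.0 − 51)/(51 − 12.00) = 416.8 L/s.

417 L/s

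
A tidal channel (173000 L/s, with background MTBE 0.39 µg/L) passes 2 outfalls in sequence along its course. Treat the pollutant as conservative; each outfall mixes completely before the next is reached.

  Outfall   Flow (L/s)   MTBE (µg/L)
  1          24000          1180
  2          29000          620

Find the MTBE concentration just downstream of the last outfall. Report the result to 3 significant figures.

205 µg/L

After outfall 1: Q = 173000 + 24000 = 197000 L/s; C = (173000·0.3900 + 24000·1180)/197000 = 144.1 µg/L.
After outfall 2: Q = 197000 + 29000 = 226000 L/s; C = (197000·144.1 + 29000·620.0)/226000 = 205.2 µg/L.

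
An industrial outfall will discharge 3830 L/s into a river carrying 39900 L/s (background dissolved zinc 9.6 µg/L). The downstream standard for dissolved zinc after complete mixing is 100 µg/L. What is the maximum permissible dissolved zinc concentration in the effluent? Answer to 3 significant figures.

1040 µg/L

At the limit, (Qr·Cr + Qe·Cₑ)/(Qr + Qe) = 100:
Cₑ = (43730·100 − 39900·9.600) / 3830 = 1042 µg/L.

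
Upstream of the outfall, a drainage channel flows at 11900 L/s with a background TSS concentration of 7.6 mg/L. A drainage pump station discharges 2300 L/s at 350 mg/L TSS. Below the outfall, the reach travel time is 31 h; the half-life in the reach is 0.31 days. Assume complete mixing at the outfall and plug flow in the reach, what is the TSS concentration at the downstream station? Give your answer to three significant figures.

Mixed concentration C = ΣQC/ΣQ = (11900·7.600 + 2300·350.0) / 14200 = 895400/14200 = 63.06 mg/L.
Half-life 0.31 d → k = ln 2 / 0.31 = 2.236 d⁻¹.
First-order decay: C = 63.06·exp(−k·t) = 63.06·0.05568 = 3.511 mg/L.

3.51 mg/L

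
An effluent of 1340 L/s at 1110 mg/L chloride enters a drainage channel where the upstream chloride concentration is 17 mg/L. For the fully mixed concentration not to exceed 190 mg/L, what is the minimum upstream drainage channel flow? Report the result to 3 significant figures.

Set C_mix = 190: (Q·17.00 + 1340·1110) / (Q + 1340) = 190
→ Q = 1340·(1110 − 190)/(190 − 17.00) = 7126 L/s.

7130 L/s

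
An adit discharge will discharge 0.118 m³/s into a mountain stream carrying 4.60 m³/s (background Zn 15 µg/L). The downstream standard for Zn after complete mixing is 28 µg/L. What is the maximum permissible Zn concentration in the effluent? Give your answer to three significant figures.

535 µg/L

At the limit, (Qr·Cr + Qe·Cₑ)/(Qr + Qe) = 28:
Cₑ = (4.718·28 − 4.600·15.00) / 0.1180 = 534.8 µg/L.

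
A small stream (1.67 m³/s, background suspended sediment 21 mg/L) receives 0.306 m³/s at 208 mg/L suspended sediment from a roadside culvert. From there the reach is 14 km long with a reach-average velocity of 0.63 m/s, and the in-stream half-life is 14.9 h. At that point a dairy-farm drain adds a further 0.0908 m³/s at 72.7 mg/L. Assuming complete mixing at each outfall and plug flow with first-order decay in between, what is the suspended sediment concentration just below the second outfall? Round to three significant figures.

39.0 mg/L

Flow-weighted average: C = (1.670·21.00 + 0.3060·208.0) / 1.976 = 98.72/1.976 = 49.96 mg/L; combined flow 1.976 m³/s.
Travel time t = 14·1000 / 0.63 = 22220 s = 6.173 h.
Half-life 14.9 h → k = ln 2 / 14.9 = 0.04652 h⁻¹ = 1.116 d⁻¹.
Decay over the reach: 49.96·exp(−kt) = 49.96·0.7504 = 37.49 mg/L.
At the second outfall, C = (1.976·37.49 + 0.09080·72.70) / (1.976 + 0.09080) = 39.04 mg/L.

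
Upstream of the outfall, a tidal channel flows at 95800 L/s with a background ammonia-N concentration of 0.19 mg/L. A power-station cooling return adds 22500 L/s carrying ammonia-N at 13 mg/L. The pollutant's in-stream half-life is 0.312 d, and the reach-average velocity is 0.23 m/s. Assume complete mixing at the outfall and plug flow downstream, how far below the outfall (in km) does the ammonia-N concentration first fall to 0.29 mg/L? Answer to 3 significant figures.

19.7 km

Mass balance: C = (95800·0.1900 + 22500·13.00) / 118300 = 310700/118300 = 2.626 mg/L.
Half-life 0.312 d → k = ln 2 / 0.312 = 2.222 d⁻¹.
Set 2.626·exp(−k·t) = 0.29 → t = ln(2.626/0.29)/k = 85690 s = 23.80 h.
Distance = v·t = 0.23·85690 = 19710 m = 19.71 km.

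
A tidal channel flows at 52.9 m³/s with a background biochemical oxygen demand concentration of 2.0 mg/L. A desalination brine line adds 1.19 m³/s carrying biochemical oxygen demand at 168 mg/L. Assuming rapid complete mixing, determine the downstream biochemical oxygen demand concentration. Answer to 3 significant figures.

5.65 mg/L

Flow-weighted average: C = (52.90·2.000 + 1.190·168.0) / 54.09 = 305.7/54.09 = 5.652 mg/L.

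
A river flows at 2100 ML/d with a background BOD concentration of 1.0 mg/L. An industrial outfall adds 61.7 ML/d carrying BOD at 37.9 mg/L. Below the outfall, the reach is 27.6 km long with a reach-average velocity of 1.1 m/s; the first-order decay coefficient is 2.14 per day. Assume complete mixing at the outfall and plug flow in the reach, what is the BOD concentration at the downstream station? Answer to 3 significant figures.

1.10 mg/L

After mixing, C = (2100·1.000 + 61.70·37.90) / 2162 = 4438/2162 = 2.053 mg/L.
Travel time t = 27.6·1000 / 1.1 = 25090 s = 6.970 h.
After decay, C = 2.053 × e^(−kt) = 2.053 × 0.5372 = 1.103 mg/L.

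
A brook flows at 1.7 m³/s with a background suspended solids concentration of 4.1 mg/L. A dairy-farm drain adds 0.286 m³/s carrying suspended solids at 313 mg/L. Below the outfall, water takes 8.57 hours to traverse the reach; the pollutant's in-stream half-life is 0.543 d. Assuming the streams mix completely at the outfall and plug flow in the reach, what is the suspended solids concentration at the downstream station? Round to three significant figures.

30.8 mg/L

Mixed concentration C = ΣQC/ΣQ = (1.700·4.100 + 0.2860·313.0) / 1.986 = 96.49/1.986 = 48.58 mg/L.
Half-life 0.543 d → k = ln 2 / 0.543 = 1.277 d⁻¹.
Applying C = C₀e^(−kt): 48.58 × 0.6339 = 30.80 mg/L.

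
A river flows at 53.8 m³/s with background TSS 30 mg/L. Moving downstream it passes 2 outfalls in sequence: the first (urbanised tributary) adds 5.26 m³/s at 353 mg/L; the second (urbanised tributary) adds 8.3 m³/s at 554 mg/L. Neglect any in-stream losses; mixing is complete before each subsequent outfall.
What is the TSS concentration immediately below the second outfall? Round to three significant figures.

Below outfall 1: Q → 59.06 m³/s, C = (53.80·30.00 + 5.260·353.0)/59.06 = 58.77 mg/L.
Below outfall 2: Q → 67.36 m³/s, C = (59.06·58.77 + 8.300·554.0)/67.36 = 119.8 mg/L.

120 mg/L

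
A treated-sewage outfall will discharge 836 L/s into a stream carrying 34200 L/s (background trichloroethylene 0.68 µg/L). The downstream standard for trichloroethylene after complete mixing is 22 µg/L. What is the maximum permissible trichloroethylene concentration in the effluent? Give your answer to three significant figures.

894 µg/L

At the limit, (Qr·Cr + Qe·Cₑ)/(Qr + Qe) = 22:
Cₑ = (35040·22 − 34200·0.6800) / 836.0 = 894.2 µg/L.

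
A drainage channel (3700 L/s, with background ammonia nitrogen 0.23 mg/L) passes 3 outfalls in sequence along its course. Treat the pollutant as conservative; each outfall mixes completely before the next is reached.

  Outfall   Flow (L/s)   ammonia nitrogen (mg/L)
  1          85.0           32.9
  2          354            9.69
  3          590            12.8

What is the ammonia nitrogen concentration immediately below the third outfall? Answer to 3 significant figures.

Below outfall 1: Q → 3785 L/s, C = (3700·0.2300 + 85.00·32.90)/3785 = 0.9637 mg/L.
Below outfall 2: Q → 4139 L/s, C = (3785·0.9637 + 354.0·9.690)/4139 = 1.710 mg/L.
Below outfall 3: Q → 4729 L/s, C = (4139·1.710 + 590.0·12.80)/4729 = 3.094 mg/L.

3.09 mg/L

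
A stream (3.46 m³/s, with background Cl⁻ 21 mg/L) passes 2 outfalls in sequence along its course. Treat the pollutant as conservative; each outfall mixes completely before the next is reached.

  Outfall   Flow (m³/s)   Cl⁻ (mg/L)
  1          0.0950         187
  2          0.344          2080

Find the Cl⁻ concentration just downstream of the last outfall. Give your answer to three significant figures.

207 mg/L

Outfall 1: combined Q = 3.555 m³/s; C = (3.460·21.00 + 0.09500·187.0)/3.555 = 25.44 mg/L.
Outfall 2: combined Q = 3.899 m³/s; C = (3.555·25.44 + 0.3440·2080)/3.899 = 206.7 mg/L.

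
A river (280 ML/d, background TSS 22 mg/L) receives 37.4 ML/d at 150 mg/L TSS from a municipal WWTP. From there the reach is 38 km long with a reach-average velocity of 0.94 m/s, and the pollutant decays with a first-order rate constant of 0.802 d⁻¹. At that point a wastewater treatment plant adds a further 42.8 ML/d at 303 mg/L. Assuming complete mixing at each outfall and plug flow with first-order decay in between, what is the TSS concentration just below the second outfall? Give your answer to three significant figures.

58.5 mg/L

Flow-weighted average: C = (280.0·22.00 + 37.40·150.0) / 317.4 = 11770/317.4 = 37.08 mg/L; combined flow 317.4 ML/d.
Travel time t = 38·1000 / 0.94 = 40430 s = 11.23 h.
Decay over the reach: 37.08·exp(−kt) = 37.08·0.6871 = 25.48 mg/L.
At the second outfall, C = (317.4·25.48 + 42.80·303.0) / (317.4 + 42.80) = 58.46 mg/L.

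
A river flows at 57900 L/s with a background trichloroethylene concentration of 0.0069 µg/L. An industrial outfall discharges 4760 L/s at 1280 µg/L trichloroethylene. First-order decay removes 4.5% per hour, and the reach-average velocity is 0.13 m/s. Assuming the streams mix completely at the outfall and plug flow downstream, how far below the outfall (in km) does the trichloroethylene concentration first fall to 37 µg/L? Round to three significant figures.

Mixed concentration C = ΣQC/ΣQ = (57900·0.006900 + 4760·1280) / 62660 = 6093000/62660 = 97.24 µg/L.
4.5%/h lost → k = −ln(1 − 0.045) = 0.04604 h⁻¹.
Set 97.24·exp(−k·t) = 37 → t = ln(97.24/37)/k = 75550 s = 20.99 h.
Distance = v·t = 0.13·75550 = 9822 m = 9.822 km.

9.82 km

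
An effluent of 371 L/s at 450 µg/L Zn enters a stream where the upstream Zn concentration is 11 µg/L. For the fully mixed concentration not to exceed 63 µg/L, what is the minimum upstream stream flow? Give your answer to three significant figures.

2760 L/s

Set C_mix = 63: (Q·11.00 + 371.0·450.0) / (Q + 371.0) = 63
→ Q = 371.0·(450.0 − 63)/(63 − 11.00) = 2761 L/s.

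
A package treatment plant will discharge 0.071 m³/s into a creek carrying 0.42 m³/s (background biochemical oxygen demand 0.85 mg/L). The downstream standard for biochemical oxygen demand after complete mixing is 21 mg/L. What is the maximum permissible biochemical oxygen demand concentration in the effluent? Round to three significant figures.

140 mg/L

At the limit, (Qr·Cr + Qe·Cₑ)/(Qr + Qe) = 21:
Cₑ = (0.4910·21 − 0.4200·0.8500) / 0.07100 = 140.2 mg/L.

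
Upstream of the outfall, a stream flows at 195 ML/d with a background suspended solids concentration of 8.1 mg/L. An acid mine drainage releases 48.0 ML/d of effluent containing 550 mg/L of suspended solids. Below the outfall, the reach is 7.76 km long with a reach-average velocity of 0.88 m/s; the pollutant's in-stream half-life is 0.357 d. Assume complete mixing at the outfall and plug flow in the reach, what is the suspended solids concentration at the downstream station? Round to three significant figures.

94.4 mg/L

Conservation of mass: C = (195.0·8.100 + 48.00·550.0) / 243.0 = 27980/243.0 = 115.1 mg/L.
Travel time t = 7.76·1000 / 0.88 = 8818 s = 2.449 h.
Half-life 0.357 d → k = ln 2 / 0.357 = 1.942 d⁻¹.
First-order decay: C = 115.1·exp(−k·t) = 115.1·0.8202 = 94.44 mg/L.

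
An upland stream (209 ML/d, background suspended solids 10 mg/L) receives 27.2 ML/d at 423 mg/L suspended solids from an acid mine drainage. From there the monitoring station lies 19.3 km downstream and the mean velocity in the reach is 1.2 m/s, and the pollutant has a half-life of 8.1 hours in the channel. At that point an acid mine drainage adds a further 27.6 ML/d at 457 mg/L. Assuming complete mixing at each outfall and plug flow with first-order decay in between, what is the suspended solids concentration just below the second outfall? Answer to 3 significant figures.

Mass balance: C = (209.0·10.00 + 27.20·423.0) / 236.2 = 13600/236.2 = 57.56 mg/L; combined flow 236.2 ML/d.
Travel time t = 19.3·1000 / 1.2 = 16080 s = 4.468 h.
Half-life 8.1 h → k = ln 2 / 8.1 = 0.08557 h⁻¹ = 2.054 d⁻¹.
Applying C = C₀e^(−kt): 57.56 × 0.6823 = 39.27 mg/L.
At the second outfall, C = (236.2·39.27 + 27.60·457.0) / (236.2 + 27.60) = 82.98 mg/L.

83.0 mg/L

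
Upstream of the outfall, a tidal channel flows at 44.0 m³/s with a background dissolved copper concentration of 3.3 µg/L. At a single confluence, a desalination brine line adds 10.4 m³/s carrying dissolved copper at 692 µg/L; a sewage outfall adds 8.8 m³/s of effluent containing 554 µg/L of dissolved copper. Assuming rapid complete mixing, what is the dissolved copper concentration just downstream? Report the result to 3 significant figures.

Mixed concentration C = ΣQC/ΣQ = (44.00·3.300 + 10.40·692.0 + 8.800·554.0) / 63.20 = 12220/63.20 = 193.3 µg/L.

193 µg/L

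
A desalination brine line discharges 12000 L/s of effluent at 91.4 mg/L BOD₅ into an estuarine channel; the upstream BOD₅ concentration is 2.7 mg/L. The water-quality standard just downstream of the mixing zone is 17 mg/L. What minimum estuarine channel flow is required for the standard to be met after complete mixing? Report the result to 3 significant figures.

62400 L/s

Set C_mix = 17: (Q·2.700 + 12000·91.40) / (Q + 12000) = 17
→ Q = 12000·(91.40 − 17)/(17 − 2.700) = 62430 L/s.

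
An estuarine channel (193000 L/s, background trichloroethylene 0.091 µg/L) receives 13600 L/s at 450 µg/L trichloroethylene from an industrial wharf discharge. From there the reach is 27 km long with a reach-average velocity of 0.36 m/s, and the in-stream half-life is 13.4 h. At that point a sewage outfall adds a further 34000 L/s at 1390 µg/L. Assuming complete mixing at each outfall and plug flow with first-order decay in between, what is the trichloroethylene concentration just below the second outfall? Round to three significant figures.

Mixed concentration C = ΣQC/ΣQ = (193000·0.09100 + 13600·450.0) / 206600 = 6138000/206600 = 29.71 µg/L; combined flow 206600 L/s.
Travel time t = 27·1000 / 0.36 = 75000 s = 20.83 h.
Half-life 13.4 h → k = ln 2 / 13.4 = 0.05173 h⁻¹ = 1.241 d⁻¹.
After decay, C = 29.71 × e^(−kt) = 29.71 × 0.3404 = 10.11 µg/L.
Second outfall: C = (206600·10.11 + 34000·1390)/240600 = 205.1 µg/L.

205 µg/L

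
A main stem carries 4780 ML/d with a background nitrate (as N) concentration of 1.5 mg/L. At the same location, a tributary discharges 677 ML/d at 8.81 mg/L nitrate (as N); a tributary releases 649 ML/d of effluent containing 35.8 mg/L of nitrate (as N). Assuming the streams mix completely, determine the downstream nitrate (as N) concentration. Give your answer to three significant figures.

Mixed concentration C = ΣQC/ΣQ = (4780·1.500 + 677.0·8.810 + 649.0·35.80) / 6106 = 36370/6106 = 5.956 mg/L.

5.96 mg/L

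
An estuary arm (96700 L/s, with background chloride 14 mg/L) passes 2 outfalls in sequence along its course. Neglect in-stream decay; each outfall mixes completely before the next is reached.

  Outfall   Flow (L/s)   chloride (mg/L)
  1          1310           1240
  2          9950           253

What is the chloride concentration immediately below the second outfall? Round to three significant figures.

After outfall 1: Q = 96700 + 1310 = 98010 L/s; C = (96700·14.00 + 1310·1240)/98010 = 30.39 mg/L.
After outfall 2: Q = 98010 + 9950 = 108000 L/s; C = (98010·30.39 + 9950·253.0)/108000 = 50.90 mg/L.

50.9 mg/L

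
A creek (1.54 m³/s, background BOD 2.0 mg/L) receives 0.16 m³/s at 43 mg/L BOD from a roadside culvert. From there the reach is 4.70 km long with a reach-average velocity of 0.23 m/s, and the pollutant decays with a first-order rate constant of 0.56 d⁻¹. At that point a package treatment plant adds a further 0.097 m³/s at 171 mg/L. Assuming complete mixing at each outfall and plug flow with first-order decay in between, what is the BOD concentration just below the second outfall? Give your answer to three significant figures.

14.1 mg/L

After mixing, C = (1.540·2.000 + 0.1600·43.00) / 1.700 = 9.960/1.700 = 5.859 mg/L; combined flow 1.700 m³/s.
Travel time t = 4.70·1000 / 0.23 = 20430 s = 5.676 h.
After decay, C = 5.859 × e^(−kt) = 5.859 × 0.8759 = 5.132 mg/L.
Second outfall: C = (1.700·5.132 + 0.09700·171.0)/1.797 = 14.09 mg/L.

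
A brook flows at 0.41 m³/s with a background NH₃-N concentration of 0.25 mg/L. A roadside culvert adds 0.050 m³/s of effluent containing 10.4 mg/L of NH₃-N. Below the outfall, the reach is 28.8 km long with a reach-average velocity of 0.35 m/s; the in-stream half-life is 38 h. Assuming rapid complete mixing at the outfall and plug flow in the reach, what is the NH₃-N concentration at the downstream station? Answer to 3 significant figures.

Mass balance: C = (0.4100·0.2500 + 0.05000·10.40) / 0.4600 = 0.6225/0.4600 = 1.353 mg/L.
Travel time t = 28.8·1000 / 0.35 = 82290 s = 22.86 h.
Half-life 38 h → k = ln 2 / 38 = 0.01824 h⁻¹ = 0.4378 d⁻¹.
After decay, C = 1.353 × e^(−kt) = 1.353 × 0.6591 = 0.8919 mg/L.

0.892 mg/L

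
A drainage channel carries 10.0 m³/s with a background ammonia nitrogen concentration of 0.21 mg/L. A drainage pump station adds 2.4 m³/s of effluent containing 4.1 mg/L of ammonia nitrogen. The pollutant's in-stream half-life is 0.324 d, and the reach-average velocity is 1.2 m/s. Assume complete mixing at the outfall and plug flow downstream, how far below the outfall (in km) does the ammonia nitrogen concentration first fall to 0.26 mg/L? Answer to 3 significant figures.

63.5 km

Conservation of mass: C = (10.00·0.2100 + 2.400·4.100) / 12.40 = 11.94/12.40 = 0.9629 mg/L.
Half-life 0.324 d → k = ln 2 / 0.324 = 2.139 d⁻¹.
Set 0.9629·exp(−k·t) = 0.26 → t = ln(0.9629/0.26)/k = 52880 s = 14.69 h.
Distance = v·t = 1.2·52880 = 63450 m = 63.45 km.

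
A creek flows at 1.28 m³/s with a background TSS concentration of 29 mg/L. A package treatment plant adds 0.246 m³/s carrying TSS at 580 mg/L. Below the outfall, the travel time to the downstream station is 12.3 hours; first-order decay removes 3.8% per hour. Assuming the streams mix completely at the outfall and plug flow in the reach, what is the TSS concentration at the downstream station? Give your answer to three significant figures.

73.2 mg/L

After mixing, C = (1.280·29.00 + 0.2460·580.0) / 1.526 = 179.8/1.526 = 117.8 mg/L.
3.8%/h lost → k = −ln(1 − 0.038) = 0.03874 h⁻¹.
Decay over the reach: 117.8·exp(−kt) = 117.8·0.6209 = 73.16 mg/L.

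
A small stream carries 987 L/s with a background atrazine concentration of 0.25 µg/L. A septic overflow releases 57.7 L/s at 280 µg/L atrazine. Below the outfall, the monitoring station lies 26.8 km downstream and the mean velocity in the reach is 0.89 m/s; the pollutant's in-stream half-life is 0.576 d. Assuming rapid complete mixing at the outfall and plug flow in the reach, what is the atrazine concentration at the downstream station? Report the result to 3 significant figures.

Mixed concentration C = ΣQC/ΣQ = (987.0·0.2500 + 57.70·280.0) / 1045 = 16400/1045 = 15.70 µg/L.
Travel time t = 26.8·1000 / 0.89 = 30110 s = 8.365 h.
Half-life 0.576 d → k = ln 2 / 0.576 = 1.203 d⁻¹.
After decay, C = 15.70 × e^(−kt) = 15.70 × 0.6574 = 10.32 µg/L.

10.3 µg/L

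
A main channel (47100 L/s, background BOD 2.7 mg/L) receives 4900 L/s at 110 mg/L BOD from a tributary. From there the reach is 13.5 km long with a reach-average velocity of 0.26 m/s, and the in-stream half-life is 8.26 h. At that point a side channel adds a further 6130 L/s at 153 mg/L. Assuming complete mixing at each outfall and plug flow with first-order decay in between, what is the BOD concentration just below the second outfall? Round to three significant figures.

Conservation of mass: C = (47100·2.700 + 4900·110.0) / 52000 = 666200/52000 = 12.81 mg/L; combined flow 52000 L/s.
Travel time t = 13.5·1000 / 0.26 = 51920 s = 14.42 h.
Half-life 8.26 h → k = ln 2 / 8.26 = 0.08392 h⁻¹ = 2.014 d⁻¹.
First-order decay: C = 12.81·exp(−k·t) = 12.81·0.2981 = 3.819 mg/L.
At the second outfall, C = (52000·3.819 + 6130·153.0) / (52000 + 6130) = 19.55 mg/L.

19.6 mg/L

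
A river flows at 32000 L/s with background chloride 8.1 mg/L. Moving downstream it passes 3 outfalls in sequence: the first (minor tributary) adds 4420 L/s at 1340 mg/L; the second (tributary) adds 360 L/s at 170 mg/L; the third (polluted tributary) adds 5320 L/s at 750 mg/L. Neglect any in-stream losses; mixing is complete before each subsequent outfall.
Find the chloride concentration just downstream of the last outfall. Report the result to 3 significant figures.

243 mg/L

Below outfall 1: Q → 36420 L/s, C = (32000·8.100 + 4420·1340)/36420 = 169.7 mg/L.
Below outfall 2: Q → 36780 L/s, C = (36420·169.7 + 360.0·170.0)/36780 = 169.7 mg/L.
Below outfall 3: Q → 42100 L/s, C = (36780·169.7 + 5320·750.0)/42100 = 243.1 mg/L.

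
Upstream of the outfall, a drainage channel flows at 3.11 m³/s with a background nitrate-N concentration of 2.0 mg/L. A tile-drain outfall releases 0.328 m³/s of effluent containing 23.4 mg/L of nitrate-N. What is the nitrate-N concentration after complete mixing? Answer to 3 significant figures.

4.04 mg/L

Flow-weighted average: C = (3.110·2.000 + 0.3280·23.40) / 3.438 = 13.90/3.438 = 4.042 mg/L.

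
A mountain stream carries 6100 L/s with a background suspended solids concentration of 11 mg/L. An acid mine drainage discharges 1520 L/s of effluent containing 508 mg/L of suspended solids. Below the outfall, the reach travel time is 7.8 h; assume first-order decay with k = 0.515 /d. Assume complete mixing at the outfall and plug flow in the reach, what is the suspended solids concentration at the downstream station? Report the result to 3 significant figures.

93.2 mg/L

Flow-weighted average: C = (6100·11.00 + 1520·508.0) / 7620 = 839300/7620 = 110.1 mg/L.
Decay over the reach: 110.1·exp(−kt) = 110.1·0.8459 = 93.16 mg/L.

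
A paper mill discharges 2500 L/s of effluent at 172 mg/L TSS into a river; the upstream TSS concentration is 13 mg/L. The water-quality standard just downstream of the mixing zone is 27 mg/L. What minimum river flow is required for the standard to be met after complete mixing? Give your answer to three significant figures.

Set C_mix = 27: (Q·13.00 + 2500·172.0) / (Q + 2500) = 27
→ Q = 2500·(172.0 − 27)/(27 − 13.00) = 25890 L/s.

25900 L/s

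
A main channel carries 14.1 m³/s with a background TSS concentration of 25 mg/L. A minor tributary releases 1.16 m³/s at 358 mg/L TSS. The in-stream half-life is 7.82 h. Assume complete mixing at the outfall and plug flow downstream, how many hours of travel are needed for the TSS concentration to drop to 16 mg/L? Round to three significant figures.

Flow-weighted average: C = (14.10·25.00 + 1.160·358.0) / 15.26 = 767.8/15.26 = 50.31 mg/L.
Half-life 7.82 h → k = ln 2 / 7.82 = 0.08864 h⁻¹ = 2.127 d⁻¹.
50.31·exp(−k·t) = 16 → t = ln(50.31/16)/k = 46530 s = 12.93 h.

12.9 h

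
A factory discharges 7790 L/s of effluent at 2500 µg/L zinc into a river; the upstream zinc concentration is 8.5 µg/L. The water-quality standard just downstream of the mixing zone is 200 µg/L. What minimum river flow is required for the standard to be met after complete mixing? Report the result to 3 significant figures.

Set C_mix = 200: (Q·8.500 + 7790·2500) / (Q + 7790) = 200
→ Q = 7790·(2500 − 200)/(200 − 8.500) = 93560 L/s.

93600 L/s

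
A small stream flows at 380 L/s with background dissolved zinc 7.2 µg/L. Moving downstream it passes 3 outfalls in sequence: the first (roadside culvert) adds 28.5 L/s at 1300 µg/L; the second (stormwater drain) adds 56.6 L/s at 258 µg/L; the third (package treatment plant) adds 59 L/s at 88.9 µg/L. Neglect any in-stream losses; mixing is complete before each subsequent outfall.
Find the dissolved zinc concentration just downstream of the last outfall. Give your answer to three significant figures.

114 µg/L

Outfall 1: combined Q = 408.5 L/s; C = (380.0·7.200 + 28.50·1300)/408.5 = 97.40 µg/L.
Outfall 2: combined Q = 465.1 L/s; C = (408.5·97.40 + 56.60·258.0)/465.1 = 116.9 µg/L.
Outfall 3: combined Q = 524.1 L/s; C = (465.1·116.9 + 59.00·88.90)/524.1 = 113.8 µg/L.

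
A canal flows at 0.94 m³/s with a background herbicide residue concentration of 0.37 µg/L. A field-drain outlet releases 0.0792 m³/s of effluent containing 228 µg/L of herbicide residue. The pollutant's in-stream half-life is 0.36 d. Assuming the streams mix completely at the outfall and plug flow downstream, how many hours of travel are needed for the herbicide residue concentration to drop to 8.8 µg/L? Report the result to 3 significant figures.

8.96 h

After mixing, C = (0.9400·0.3700 + 0.07920·228.0) / 1.019 = 18.41/1.019 = 18.06 µg/L.
Half-life 0.36 d → k = ln 2 / 0.36 = 1.925 d⁻¹.
18.06·exp(−k·t) = 8.8 → t = ln(18.06/8.8)/k = 32260 s = 8.961 h.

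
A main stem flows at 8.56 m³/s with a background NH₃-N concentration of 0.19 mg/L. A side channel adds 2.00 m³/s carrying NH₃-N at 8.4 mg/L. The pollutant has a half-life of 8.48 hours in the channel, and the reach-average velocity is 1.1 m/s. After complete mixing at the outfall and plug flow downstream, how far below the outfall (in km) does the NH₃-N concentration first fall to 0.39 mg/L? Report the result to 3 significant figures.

After mixing, C = (8.560·0.1900 + 2.000·8.400) / 10.56 = 18.43/10.56 = 1.745 mg/L.
Half-life 8.48 h → k = ln 2 / 8.48 = 0.08174 h⁻¹ = 1.962 d⁻¹.
Set 1.745·exp(−k·t) = 0.39 → t = ln(1.745/0.39)/k = 65990 s = 18.33 h.
Distance = v·t = 1.1·65990 = 72590 m = 72.59 km.

72.6 km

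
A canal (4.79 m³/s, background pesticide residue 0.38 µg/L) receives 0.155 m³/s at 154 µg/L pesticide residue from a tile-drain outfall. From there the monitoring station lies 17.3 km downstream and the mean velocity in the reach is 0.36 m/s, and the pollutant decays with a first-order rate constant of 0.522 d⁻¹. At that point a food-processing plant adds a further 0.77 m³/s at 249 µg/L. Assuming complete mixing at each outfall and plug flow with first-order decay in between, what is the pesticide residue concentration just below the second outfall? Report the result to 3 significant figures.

36.9 µg/L

Conservation of mass: C = (4.790·0.3800 + 0.1550·154.0) / 4.945 = 25.69/4.945 = 5.195 µg/L; combined flow 4.945 m³/s.
Travel time t = 17.3·1000 / 0.36 = 48060 s = 13.35 h.
First-order decay: C = 5.195·exp(−k·t) = 5.195·0.7480 = 3.886 µg/L.
Second outfall: C = (4.945·3.886 + 0.7700·249.0)/5.715 = 36.91 µg/L.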